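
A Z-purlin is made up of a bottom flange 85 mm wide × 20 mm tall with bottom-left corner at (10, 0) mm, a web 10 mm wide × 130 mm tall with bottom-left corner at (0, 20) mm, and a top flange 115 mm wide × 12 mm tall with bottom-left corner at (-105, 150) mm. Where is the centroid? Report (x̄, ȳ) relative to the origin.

x̄ = 6.89 mm, ȳ = 78.26 mm

bottom flange: A = 85 × 20 = 1700.00, centroid at (52.50, 10.00).
web: A = 10 × 130 = 1300.00, centroid at (5.00, 85.00).
top flange: A = 115 × 12 = 1380.00, centroid at (-47.50, 156.00).
ΣA = 4380.00 mm²
ΣAx̄ = (1700.00)(52.50) + (1300.00)(5.00) + (1380.00)(-47.50) = 30200.00 mm³
ΣAȳ = (1700.00)(10.00) + (1300.00)(85.00) + (1380.00)(156.00) = 342780.00 mm³
x̄ = 30200.00 / 4380.00 = 6.89 mm
ȳ = 342780.00 / 4380.00 = 78.26 mm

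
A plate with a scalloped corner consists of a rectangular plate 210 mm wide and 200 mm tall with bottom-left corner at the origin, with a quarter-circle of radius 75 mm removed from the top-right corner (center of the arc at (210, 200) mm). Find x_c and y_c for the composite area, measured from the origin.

plate: A = 210 × 200 = 42000.00, centroid at (105.00, 100.00).
removed quarter-circle: A = −¼π·75² = -4417.86, centroid at (178.17, 168.17).
ΣA = 37582.14 mm²
ΣAx_c = (42000.00)(105.00) + (-4417.86)(178.17) = 3622873.42 mm³
ΣAy_c = (42000.00)(100.00) + (-4417.86)(168.17) = 3457052.07 mm³
x_c = 3622873.42 / 37582.14 = 96.40 mm
y_c = 3457052.07 / 37582.14 = 91.99 mm

x_c = 96.40 mm, y_c = 91.99 mm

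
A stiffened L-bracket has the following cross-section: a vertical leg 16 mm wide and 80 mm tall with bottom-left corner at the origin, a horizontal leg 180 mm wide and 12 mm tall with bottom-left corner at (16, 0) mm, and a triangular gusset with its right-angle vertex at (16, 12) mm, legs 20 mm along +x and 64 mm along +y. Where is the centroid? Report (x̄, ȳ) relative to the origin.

Part | A | x̄ᵢ | ȳᵢ | A·x̄ᵢ | A·ȳᵢ
vertical leg | 1280.00 | 8.00 | 40.00 | 10240.00 | 51200.00
horizontal leg | 2160.00 | 106.00 | 6.00 | 228960.00 | 12960.00
gusset | 640.00 | 22.67 | 33.33 | 14506.67 | 21333.33
Σ | 4080.00 |  |  | 253706.67 | 85493.33
x̄ = 253706.67 / 4080.00 = 62.18 mm
ȳ = 85493.33 / 4080.00 = 20.95 mm

x̄ = 62.18 mm, ȳ = 20.95 mm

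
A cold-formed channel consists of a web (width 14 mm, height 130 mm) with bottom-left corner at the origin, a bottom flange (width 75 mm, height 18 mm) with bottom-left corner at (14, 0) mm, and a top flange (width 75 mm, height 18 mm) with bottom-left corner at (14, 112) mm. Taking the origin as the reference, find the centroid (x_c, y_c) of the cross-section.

x_c = 33.58 mm, y_c = 65.00 mm

Part | A | x̄ᵢ | ȳᵢ | A·x̄ᵢ | A·ȳᵢ
web | 1820.00 | 7.00 | 65.00 | 12740.00 | 118300.00
bottom flange | 1350.00 | 51.50 | 9.00 | 69525.00 | 12150.00
top flange | 1350.00 | 51.50 | 121.00 | 69525.00 | 163350.00
Σ | 4520.00 |  |  | 151790.00 | 293800.00
x_c = 151790.00 / 4520.00 = 33.58 mm
y_c = 293800.00 / 4520.00 = 65.00 mm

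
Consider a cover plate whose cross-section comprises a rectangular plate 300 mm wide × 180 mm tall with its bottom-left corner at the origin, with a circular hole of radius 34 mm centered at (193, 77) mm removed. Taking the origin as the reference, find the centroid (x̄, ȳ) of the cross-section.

x̄ = 146.90 mm, ȳ = 90.94 mm

Part | A | x̄ᵢ | ȳᵢ | A·x̄ᵢ | A·ȳᵢ
plate | 54000.00 | 150.00 | 90.00 | 8100000.00 | 4860000.00
hole | -3631.68 | 193.00 | 77.00 | -700914.45 | -279639.45
Σ | 50368.32 |  |  | 7399085.55 | 4580360.55
x̄ = 7399085.55 / 50368.32 = 146.90 mm
ȳ = 4580360.55 / 50368.32 = 90.94 mm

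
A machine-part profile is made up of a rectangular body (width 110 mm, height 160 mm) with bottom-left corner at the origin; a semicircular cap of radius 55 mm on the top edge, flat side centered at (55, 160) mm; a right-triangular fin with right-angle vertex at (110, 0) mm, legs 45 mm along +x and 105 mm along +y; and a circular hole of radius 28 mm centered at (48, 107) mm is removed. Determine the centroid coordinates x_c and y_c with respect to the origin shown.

rectangular body: A = 110 × 160 = 17600.00, centroid at (55.00, 80.00).
semicircular top: A = ½π·55² = 4751.66, centroid at (55.00, 183.34).
triangular fin: A = ½·45·105 = 2362.50, centroid at (125.00, 35.00).
hole: A = −π·28² = -2463.01, centroid at (48.00, 107.00).
ΣA = 22251.15 mm²
ΣAx_c = (17600.00)(55.00) + (4751.66)(55.00) + (2362.50)(125.00) + (-2463.01)(48.00) = 1406429.32 mm³
ΣAy_c = (17600.00)(80.00) + (4751.66)(183.34) + (2362.50)(35.00) + (-2463.01)(107.00) = 2098327.66 mm³
x_c = 1406429.32 / 22251.15 = 63.21 mm
y_c = 2098327.66 / 22251.15 = 94.30 mm

x_c = 63.21 mm, y_c = 94.30 mm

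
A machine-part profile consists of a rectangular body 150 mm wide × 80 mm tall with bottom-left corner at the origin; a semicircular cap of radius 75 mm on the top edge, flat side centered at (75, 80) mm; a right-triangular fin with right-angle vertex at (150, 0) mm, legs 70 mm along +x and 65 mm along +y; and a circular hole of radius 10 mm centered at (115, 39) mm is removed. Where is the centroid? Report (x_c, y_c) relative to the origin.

x_c = 84.26 mm, y_c = 66.03 mm

rectangular body: A = 150 × 80 = 12000.00, centroid at (75.00, 40.00).
semicircular top: A = ½π·75² = 8835.73, centroid at (75.00, 111.83).
triangular fin: A = ½·70·65 = 2275.00, centroid at (173.33, 21.67).
hole: A = −π·10² = -314.16, centroid at (115.00, 39.00).
ΣA = 22796.57 mm²
ΣAx_c = (12000.00)(75.00) + (8835.73)(75.00) + (2275.00)(173.33) + (-314.16)(115.00) = 1920884.72 mm³
ΣAy_c = (12000.00)(40.00) + (8835.73)(111.83) + (2275.00)(21.67) + (-314.16)(39.00) = 1505147.80 mm³
x_c = 1920884.72 / 22796.57 = 84.26 mm
y_c = 1505147.80 / 22796.57 = 66.03 mm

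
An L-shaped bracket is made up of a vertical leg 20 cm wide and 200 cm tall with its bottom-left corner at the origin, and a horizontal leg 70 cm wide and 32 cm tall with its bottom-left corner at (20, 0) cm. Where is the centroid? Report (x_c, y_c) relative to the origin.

Part | A | x̄ᵢ | ȳᵢ | A·x̄ᵢ | A·ȳᵢ
vertical leg | 4000.00 | 10.00 | 100.00 | 40000.00 | 400000.00
horizontal leg | 2240.00 | 55.00 | 16.00 | 123200.00 | 35840.00
Σ | 6240.00 |  |  | 163200.00 | 435840.00
x_c = 163200.00 / 6240.00 = 26.15 cm
y_c = 435840.00 / 6240.00 = 69.85 cm

x_c = 26.15 cm, y_c = 69.85 cm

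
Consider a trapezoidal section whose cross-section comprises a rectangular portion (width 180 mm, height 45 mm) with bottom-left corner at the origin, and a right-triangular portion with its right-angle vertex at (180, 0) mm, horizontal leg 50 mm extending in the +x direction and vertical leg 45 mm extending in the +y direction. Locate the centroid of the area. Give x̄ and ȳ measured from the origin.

Part | A | x̄ᵢ | ȳᵢ | A·x̄ᵢ | A·ȳᵢ
rectangular portion | 8100.00 | 90.00 | 22.50 | 729000.00 | 182250.00
triangular portion | 1125.00 | 196.67 | 15.00 | 221250.00 | 16875.00
Σ | 9225.00 |  |  | 950250.00 | 199125.00
x̄ = 950250.00 / 9225.00 = 103.01 mm
ȳ = 199125.00 / 9225.00 = 21.59 mm

x̄ = 103.01 mm, ȳ = 21.59 mm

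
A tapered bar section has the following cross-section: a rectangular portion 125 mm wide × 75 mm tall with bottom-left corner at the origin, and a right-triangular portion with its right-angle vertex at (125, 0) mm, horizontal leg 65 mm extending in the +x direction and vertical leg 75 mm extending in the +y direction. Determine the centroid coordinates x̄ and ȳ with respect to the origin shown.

x̄ = 79.87 mm, ȳ = 34.92 mm

Part | A | x̄ᵢ | ȳᵢ | A·x̄ᵢ | A·ȳᵢ
rectangular portion | 9375.00 | 62.50 | 37.50 | 585937.50 | 351562.50
triangular portion | 2437.50 | 146.67 | 25.00 | 357500.00 | 60937.50
Σ | 11812.50 |  |  | 943437.50 | 412500.00
x̄ = 943437.50 / 11812.50 = 79.87 mm
ȳ = 412500.00 / 11812.50 = 34.92 mm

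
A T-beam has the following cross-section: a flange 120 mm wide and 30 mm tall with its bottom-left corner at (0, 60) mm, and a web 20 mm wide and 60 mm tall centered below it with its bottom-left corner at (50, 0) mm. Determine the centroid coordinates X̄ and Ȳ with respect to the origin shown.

web: A = 20 × 60 = 1200.00, centroid at (60.00, 30.00).
flange: A = 120 × 30 = 3600.00, centroid at (60.00, 75.00).
ΣA = 4800.00 mm², ΣAX̄ = 288000.00 mm³, ΣAȲ = 306000.00 mm³.
X̄ = 288000.00/4800.00 = 60.00 mm; Ȳ = 306000.00/4800.00 = 63.75 mm.

X̄ = 60.00 mm, Ȳ = 63.75 mm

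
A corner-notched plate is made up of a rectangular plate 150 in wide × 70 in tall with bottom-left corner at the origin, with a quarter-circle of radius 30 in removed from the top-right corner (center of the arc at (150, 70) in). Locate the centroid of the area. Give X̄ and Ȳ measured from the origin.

X̄ = 70.51 in, Ȳ = 33.39 in

plate: A = 150 × 70 = 10500.00, centroid at (75.00, 35.00).
removed quarter-circle: A = −¼π·30² = -706.86, centroid at (137.27, 57.27).
ΣA = 9793.14 in²
ΣAX̄ = (10500.00)(75.00) + (-706.86)(137.27) = 690471.25 in³
ΣAȲ = (10500.00)(35.00) + (-706.86)(57.27) = 327019.92 in³
X̄ = 690471.25 / 9793.14 = 70.51 in
Ȳ = 327019.92 / 9793.14 = 33.39 in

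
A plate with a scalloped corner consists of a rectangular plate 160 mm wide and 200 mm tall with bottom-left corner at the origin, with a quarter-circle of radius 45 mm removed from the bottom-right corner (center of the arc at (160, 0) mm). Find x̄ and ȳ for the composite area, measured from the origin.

x̄ = 76.81 mm, ȳ = 104.23 mm

plate: A = 160 × 200 = 32000.00, centroid at (80.00, 100.00).
removed quarter-circle: A = −¼π·45² = -1590.43, centroid at (140.90, 19.10).
ΣA = 30409.57 mm²
ΣAx̄ = (32000.00)(80.00) + (-1590.43)(140.90) = 2335906.00 mm³
ΣAȳ = (32000.00)(100.00) + (-1590.43)(19.10) = 3169625.00 mm³
x̄ = 2335906.00 / 30409.57 = 76.81 mm
ȳ = 3169625.00 / 30409.57 = 104.23 mm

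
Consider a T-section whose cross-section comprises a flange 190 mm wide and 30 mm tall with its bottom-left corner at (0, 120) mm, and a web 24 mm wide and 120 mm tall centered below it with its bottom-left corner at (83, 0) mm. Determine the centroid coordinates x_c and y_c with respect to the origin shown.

Part | A | x̄ᵢ | ȳᵢ | A·x̄ᵢ | A·ȳᵢ
web | 2880.00 | 95.00 | 60.00 | 273600.00 | 172800.00
flange | 5700.00 | 95.00 | 135.00 | 541500.00 | 769500.00
Σ | 8580.00 |  |  | 815100.00 | 942300.00
x_c = 815100.00 / 8580.00 = 95.00 mm
y_c = 942300.00 / 8580.00 = 109.83 mm

x_c = 95.00 mm, y_c = 109.83 mm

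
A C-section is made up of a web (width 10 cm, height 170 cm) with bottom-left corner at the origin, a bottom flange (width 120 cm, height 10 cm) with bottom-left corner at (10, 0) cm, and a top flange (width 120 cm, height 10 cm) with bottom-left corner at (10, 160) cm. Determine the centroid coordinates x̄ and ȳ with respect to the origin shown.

web: A = 10 × 170 = 1700.00, centroid at (5.00, 85.00).
bottom flange: A = 120 × 10 = 1200.00, centroid at (70.00, 5.00).
top flange: A = 120 × 10 = 1200.00, centroid at (70.00, 165.00).
ΣA = 4100.00 cm²
ΣAx̄ = (1700.00)(5.00) + (1200.00)(70.00) + (1200.00)(70.00) = 176500.00 cm³
ΣAȳ = (1700.00)(85.00) + (1200.00)(5.00) + (1200.00)(165.00) = 348500.00 cm³
x̄ = 176500.00 / 4100.00 = 43.05 cm
ȳ = 348500.00 / 4100.00 = 85.00 cm

x̄ = 43.05 cm, ȳ = 85.00 cm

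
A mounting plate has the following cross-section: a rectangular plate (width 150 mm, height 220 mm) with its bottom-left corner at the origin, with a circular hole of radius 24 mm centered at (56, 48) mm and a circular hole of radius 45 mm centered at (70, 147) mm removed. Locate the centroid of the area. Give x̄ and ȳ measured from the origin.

x̄ = 77.67 mm, ȳ = 105.04 mm

Part | A | x̄ᵢ | ȳᵢ | A·x̄ᵢ | A·ȳᵢ
plate | 33000.00 | 75.00 | 110.00 | 2475000.00 | 3630000.00
hole 1 | -1809.56 | 56.00 | 48.00 | -101335.21 | -86858.75
hole 2 | -6361.73 | 70.00 | 147.00 | -445320.76 | -935173.59
Σ | 24828.72 |  |  | 1928344.03 | 2607967.65
x̄ = 1928344.03 / 24828.72 = 77.67 mm
ȳ = 2607967.65 / 24828.72 = 105.04 mm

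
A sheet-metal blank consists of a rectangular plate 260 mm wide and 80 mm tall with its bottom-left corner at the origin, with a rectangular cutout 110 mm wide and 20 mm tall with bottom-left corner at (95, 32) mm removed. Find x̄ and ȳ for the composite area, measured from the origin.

x̄ = 127.63 mm, ȳ = 39.76 mm

Part | A | x̄ᵢ | ȳᵢ | A·x̄ᵢ | A·ȳᵢ
plate | 20800.00 | 130.00 | 40.00 | 2704000.00 | 832000.00
hole | -2200.00 | 150.00 | 42.00 | -330000.00 | -92400.00
Σ | 18600.00 |  |  | 2374000.00 | 739600.00
x̄ = 2374000.00 / 18600.00 = 127.63 mm
ȳ = 739600.00 / 18600.00 = 39.76 mm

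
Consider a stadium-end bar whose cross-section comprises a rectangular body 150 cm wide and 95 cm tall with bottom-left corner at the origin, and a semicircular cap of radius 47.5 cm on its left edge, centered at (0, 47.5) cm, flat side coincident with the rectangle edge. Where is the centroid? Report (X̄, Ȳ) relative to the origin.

Part | A | x̄ᵢ | ȳᵢ | A·x̄ᵢ | A·ȳᵢ
rectangular body | 14250.00 | 75.00 | 47.50 | 1068750.00 | 676875.00
semicircular end | 3544.11 | -20.16 | 47.50 | -71447.92 | 168345.19
Σ | 17794.11 |  |  | 997302.08 | 845220.19
X̄ = 997302.08 / 17794.11 = 56.05 cm
Ȳ = 845220.19 / 17794.11 = 47.50 cm

X̄ = 56.05 cm, Ȳ = 47.50 cm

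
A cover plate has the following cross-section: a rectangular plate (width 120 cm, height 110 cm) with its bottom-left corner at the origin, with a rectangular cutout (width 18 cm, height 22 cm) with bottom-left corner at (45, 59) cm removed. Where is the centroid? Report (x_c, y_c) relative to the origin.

plate: A = 120 × 110 = 13200.00, centroid at (60.00, 55.00).
hole: A = −(18 × 22) = -396.00, centroid at (54.00, 70.00).
ΣA = 12804.00 cm²
ΣAx_c = (13200.00)(60.00) + (-396.00)(54.00) = 770616.00 cm³
ΣAy_c = (13200.00)(55.00) + (-396.00)(70.00) = 698280.00 cm³
x_c = 770616.00 / 12804.00 = 60.19 cm
y_c = 698280.00 / 12804.00 = 54.54 cm

x_c = 60.19 cm, y_c = 54.54 cm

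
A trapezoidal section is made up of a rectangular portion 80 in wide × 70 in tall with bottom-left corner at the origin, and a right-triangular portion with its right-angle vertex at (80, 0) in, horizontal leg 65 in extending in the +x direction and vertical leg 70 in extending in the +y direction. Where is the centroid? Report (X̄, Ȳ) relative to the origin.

X̄ = 57.81 in, Ȳ = 31.63 in

Part | A | x̄ᵢ | ȳᵢ | A·x̄ᵢ | A·ȳᵢ
rectangular portion | 5600.00 | 40.00 | 35.00 | 224000.00 | 196000.00
triangular portion | 2275.00 | 101.67 | 23.33 | 231291.67 | 53083.33
Σ | 7875.00 |  |  | 455291.67 | 249083.33
X̄ = 455291.67 / 7875.00 = 57.81 in
Ȳ = 249083.33 / 7875.00 = 31.63 in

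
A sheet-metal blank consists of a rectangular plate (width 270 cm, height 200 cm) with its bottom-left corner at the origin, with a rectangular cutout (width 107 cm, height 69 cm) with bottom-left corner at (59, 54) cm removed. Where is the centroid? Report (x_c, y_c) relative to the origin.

x_c = 138.56 cm, y_c = 101.82 cm

plate: A = 270 × 200 = 54000.00, centroid at (135.00, 100.00).
hole: A = −(107 × 69) = -7383.00, centroid at (112.50, 88.50).
ΣA = 46617.00 cm²
ΣAx_c = (54000.00)(135.00) + (-7383.00)(112.50) = 6459412.50 cm³
ΣAy_c = (54000.00)(100.00) + (-7383.00)(88.50) = 4746604.50 cm³
x_c = 6459412.50 / 46617.00 = 138.56 cm
y_c = 4746604.50 / 46617.00 = 101.82 cm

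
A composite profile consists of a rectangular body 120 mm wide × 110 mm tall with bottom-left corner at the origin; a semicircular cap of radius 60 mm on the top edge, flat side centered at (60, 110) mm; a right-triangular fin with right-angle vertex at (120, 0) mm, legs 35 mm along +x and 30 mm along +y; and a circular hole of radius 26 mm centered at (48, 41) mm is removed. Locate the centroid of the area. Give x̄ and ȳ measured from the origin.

Part | A | x̄ᵢ | ȳᵢ | A·x̄ᵢ | A·ȳᵢ
rectangular body | 13200.00 | 60.00 | 55.00 | 792000.00 | 726000.00
semicircular top | 5654.87 | 60.00 | 135.46 | 339292.01 | 766035.35
triangular fin | 525.00 | 131.67 | 10.00 | 69125.00 | 5250.00
hole | -2123.72 | 48.00 | 41.00 | -101938.40 | -87072.38
Σ | 17256.15 |  |  | 1098478.61 | 1410212.96
x̄ = 1098478.61 / 17256.15 = 63.66 mm
ȳ = 1410212.96 / 17256.15 = 81.72 mm

x̄ = 63.66 mm, ȳ = 81.72 mm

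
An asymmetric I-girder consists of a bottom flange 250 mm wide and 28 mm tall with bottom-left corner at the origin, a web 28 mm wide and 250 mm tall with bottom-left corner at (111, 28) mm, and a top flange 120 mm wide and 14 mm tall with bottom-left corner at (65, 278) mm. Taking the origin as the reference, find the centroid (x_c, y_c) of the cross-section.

x_c = 125.00 mm, y_c = 105.09 mm

Part | A | x̄ᵢ | ȳᵢ | A·x̄ᵢ | A·ȳᵢ
bottom flange | 7000.00 | 125.00 | 14.00 | 875000.00 | 98000.00
web | 7000.00 | 125.00 | 153.00 | 875000.00 | 1071000.00
top flange | 1680.00 | 125.00 | 285.00 | 210000.00 | 478800.00
Σ | 15680.00 |  |  | 1960000.00 | 1647800.00
x_c = 1960000.00 / 15680.00 = 125.00 mm
y_c = 1647800.00 / 15680.00 = 105.09 mm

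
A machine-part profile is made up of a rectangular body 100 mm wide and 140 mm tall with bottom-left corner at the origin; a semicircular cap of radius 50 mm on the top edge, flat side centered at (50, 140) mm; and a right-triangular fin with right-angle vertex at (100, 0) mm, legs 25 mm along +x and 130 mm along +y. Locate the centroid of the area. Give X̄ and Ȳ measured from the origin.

X̄ = 54.85 mm, Ȳ = 86.11 mm

rectangular body: A = 100 × 140 = 14000.00, centroid at (50.00, 70.00).
semicircular top: A = ½π·50² = 3926.99, centroid at (50.00, 161.22).
triangular fin: A = ½·25·130 = 1625.00, centroid at (108.33, 43.33).
ΣA = 19551.99 mm², ΣAX̄ = 1072391.21 mm³, ΣAȲ = 1683528.71 mm³.
X̄ = 1072391.21/19551.99 = 54.85 mm; Ȳ = 1683528.71/19551.99 = 86.11 mm.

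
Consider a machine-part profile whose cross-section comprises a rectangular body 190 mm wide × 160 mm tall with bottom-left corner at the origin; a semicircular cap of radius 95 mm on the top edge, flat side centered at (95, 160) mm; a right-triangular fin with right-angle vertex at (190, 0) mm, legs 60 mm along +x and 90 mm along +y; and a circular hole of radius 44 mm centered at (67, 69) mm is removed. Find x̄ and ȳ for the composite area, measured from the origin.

x̄ = 106.67 mm, ȳ = 119.75 mm

rectangular body: A = 190 × 160 = 30400.00, centroid at (95.00, 80.00).
semicircular top: A = ½π·95² = 14176.44, centroid at (95.00, 200.32).
triangular fin: A = ½·60·90 = 2700.00, centroid at (210.00, 30.00).
hole: A = −π·44² = -6082.12, centroid at (67.00, 69.00).
ΣA = 41194.31 mm², ΣAx̄ = 4394259.23 mm³, ΣAȳ = 4933146.72 mm³.
x̄ = 4394259.23/41194.31 = 106.67 mm; ȳ = 4933146.72/41194.31 = 119.75 mm.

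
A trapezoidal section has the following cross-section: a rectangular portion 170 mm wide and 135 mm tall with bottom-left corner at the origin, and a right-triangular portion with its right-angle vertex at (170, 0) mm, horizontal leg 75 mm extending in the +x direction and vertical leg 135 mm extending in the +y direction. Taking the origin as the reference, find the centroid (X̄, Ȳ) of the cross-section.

X̄ = 104.88 mm, Ȳ = 63.43 mm

rectangular portion: A = 170 × 135 = 22950.00, centroid at (85.00, 67.50).
triangular portion: A = ½·75·135 = 5062.50, centroid at (195.00, 45.00).
ΣA = 28012.50 mm², ΣAX̄ = 2937937.50 mm³, ΣAȲ = 1776937.50 mm³.
X̄ = 2937937.50/28012.50 = 104.88 mm; Ȳ = 1776937.50/28012.50 = 63.43 mm.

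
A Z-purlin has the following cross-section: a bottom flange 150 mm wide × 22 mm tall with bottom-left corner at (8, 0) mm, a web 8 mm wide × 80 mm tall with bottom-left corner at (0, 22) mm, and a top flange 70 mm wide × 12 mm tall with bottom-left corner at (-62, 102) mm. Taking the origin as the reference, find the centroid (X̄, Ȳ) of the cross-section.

X̄ = 53.09 mm, Ȳ = 34.87 mm

bottom flange: A = 150 × 22 = 3300.00, centroid at (83.00, 11.00).
web: A = 8 × 80 = 640.00, centroid at (4.00, 62.00).
top flange: A = 70 × 12 = 840.00, centroid at (-27.00, 108.00).
ΣA = 4780.00 mm², ΣAX̄ = 253780.00 mm³, ΣAȲ = 166700.00 mm³.
X̄ = 253780.00/4780.00 = 53.09 mm; Ȳ = 166700.00/4780.00 = 34.87 mm.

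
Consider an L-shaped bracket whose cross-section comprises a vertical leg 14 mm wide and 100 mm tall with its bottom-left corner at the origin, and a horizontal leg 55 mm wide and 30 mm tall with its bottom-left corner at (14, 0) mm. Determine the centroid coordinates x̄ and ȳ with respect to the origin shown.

vertical leg: A = 14 × 100 = 1400.00, centroid at (7.00, 50.00).
horizontal leg: A = 55 × 30 = 1650.00, centroid at (41.50, 15.00).
ΣA = 3050.00 mm²
ΣAx̄ = (1400.00)(7.00) + (1650.00)(41.50) = 78275.00 mm³
ΣAȳ = (1400.00)(50.00) + (1650.00)(15.00) = 94750.00 mm³
x̄ = 78275.00 / 3050.00 = 25.66 mm
ȳ = 94750.00 / 3050.00 = 31.07 mm

x̄ = 25.66 mm, ȳ = 31.07 mm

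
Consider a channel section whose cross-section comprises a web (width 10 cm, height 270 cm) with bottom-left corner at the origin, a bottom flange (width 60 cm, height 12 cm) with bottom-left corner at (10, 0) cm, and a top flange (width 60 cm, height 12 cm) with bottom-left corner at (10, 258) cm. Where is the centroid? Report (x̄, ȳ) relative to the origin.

web: A = 10 × 270 = 2700.00, centroid at (5.00, 135.00).
bottom flange: A = 60 × 12 = 720.00, centroid at (40.00, 6.00).
top flange: A = 60 × 12 = 720.00, centroid at (40.00, 264.00).
ΣA = 4140.00 cm²
ΣAx̄ = (2700.00)(5.00) + (720.00)(40.00) + (720.00)(40.00) = 71100.00 cm³
ΣAȳ = (2700.00)(135.00) + (720.00)(6.00) + (720.00)(264.00) = 558900.00 cm³
x̄ = 71100.00 / 4140.00 = 17.17 cm
ȳ = 558900.00 / 4140.00 = 135.00 cm

x̄ = 17.17 cm, ȳ = 135.00 cm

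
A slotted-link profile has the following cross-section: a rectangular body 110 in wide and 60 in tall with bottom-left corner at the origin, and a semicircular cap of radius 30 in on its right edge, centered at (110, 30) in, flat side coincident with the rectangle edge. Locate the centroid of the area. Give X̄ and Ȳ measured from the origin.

rectangular body: A = 110 × 60 = 6600.00, centroid at (55.00, 30.00).
semicircular end: A = ½π·30² = 1413.72, centroid at (122.73, 30.00).
ΣA = 8013.72 in², ΣAX̄ = 536508.84 in³, ΣAȲ = 240411.50 in³.
X̄ = 536508.84/8013.72 = 66.95 in; Ȳ = 240411.50/8013.72 = 30.00 in.

X̄ = 66.95 in, Ȳ = 30.00 in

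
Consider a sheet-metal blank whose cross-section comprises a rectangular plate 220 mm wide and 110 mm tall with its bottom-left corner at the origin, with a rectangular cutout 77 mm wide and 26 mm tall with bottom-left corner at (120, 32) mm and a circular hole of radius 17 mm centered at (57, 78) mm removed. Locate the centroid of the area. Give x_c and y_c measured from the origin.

Part | A | x̄ᵢ | ȳᵢ | A·x̄ᵢ | A·ȳᵢ
plate | 24200.00 | 110.00 | 55.00 | 2662000.00 | 1331000.00
hole 1 | -2002.00 | 158.50 | 45.00 | -317317.00 | -90090.00
hole 2 | -907.92 | 57.00 | 78.00 | -51751.46 | -70817.78
Σ | 21290.08 |  |  | 2292931.54 | 1170092.22
x_c = 2292931.54 / 21290.08 = 107.70 mm
y_c = 1170092.22 / 21290.08 = 54.96 mm

x_c = 107.70 mm, y_c = 54.96 mm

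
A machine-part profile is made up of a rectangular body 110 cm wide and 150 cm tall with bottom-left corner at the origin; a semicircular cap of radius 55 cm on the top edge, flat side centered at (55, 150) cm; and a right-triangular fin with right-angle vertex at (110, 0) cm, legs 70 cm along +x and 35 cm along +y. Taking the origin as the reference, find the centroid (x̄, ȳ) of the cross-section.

x̄ = 59.27 cm, ȳ = 92.34 cm

rectangular body: A = 110 × 150 = 16500.00, centroid at (55.00, 75.00).
semicircular top: A = ½π·55² = 4751.66, centroid at (55.00, 173.34).
triangular fin: A = ½·70·35 = 1225.00, centroid at (133.33, 11.67).
ΣA = 22476.66 cm², ΣAx̄ = 1332174.57 cm³, ΣAȳ = 2075457.17 cm³.
x̄ = 1332174.57/22476.66 = 59.27 cm; ȳ = 2075457.17/22476.66 = 92.34 cm.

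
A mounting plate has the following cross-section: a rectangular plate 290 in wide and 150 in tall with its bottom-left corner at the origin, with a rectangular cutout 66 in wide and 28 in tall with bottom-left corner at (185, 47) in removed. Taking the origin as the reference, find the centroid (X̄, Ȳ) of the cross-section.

X̄ = 141.76 in, Ȳ = 75.62 in

Part | A | x̄ᵢ | ȳᵢ | A·x̄ᵢ | A·ȳᵢ
plate | 43500.00 | 145.00 | 75.00 | 6307500.00 | 3262500.00
hole | -1848.00 | 218.00 | 61.00 | -402864.00 | -112728.00
Σ | 41652.00 |  |  | 5904636.00 | 3149772.00
X̄ = 5904636.00 / 41652.00 = 141.76 in
Ȳ = 3149772.00 / 41652.00 = 75.62 in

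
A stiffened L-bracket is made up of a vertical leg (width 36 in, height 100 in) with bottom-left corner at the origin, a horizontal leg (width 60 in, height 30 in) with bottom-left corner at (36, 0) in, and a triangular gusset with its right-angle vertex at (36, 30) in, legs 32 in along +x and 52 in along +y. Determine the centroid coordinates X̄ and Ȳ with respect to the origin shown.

X̄ = 35.69 in, Ȳ = 39.53 in

vertical leg: A = 36 × 100 = 3600.00, centroid at (18.00, 50.00).
horizontal leg: A = 60 × 30 = 1800.00, centroid at (66.00, 15.00).
gusset: A = ½·32·52 = 832.00, centroid at (46.67, 47.33).
ΣA = 6232.00 in²
ΣAX̄ = (3600.00)(18.00) + (1800.00)(66.00) + (832.00)(46.67) = 222426.67 in³
ΣAȲ = (3600.00)(50.00) + (1800.00)(15.00) + (832.00)(47.33) = 246381.33 in³
X̄ = 222426.67 / 6232.00 = 35.69 in
Ȳ = 246381.33 / 6232.00 = 39.53 in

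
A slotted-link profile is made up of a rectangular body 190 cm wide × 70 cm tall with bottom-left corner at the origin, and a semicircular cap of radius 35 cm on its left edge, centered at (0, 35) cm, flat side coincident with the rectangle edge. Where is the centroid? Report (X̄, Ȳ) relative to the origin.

X̄ = 81.12 cm, Ȳ = 35.00 cm

rectangular body: A = 190 × 70 = 13300.00, centroid at (95.00, 35.00).
semicircular end: A = ½π·35² = 1924.23, centroid at (-14.85, 35.00).
ΣA = 15224.23 cm²
ΣAX̄ = (13300.00)(95.00) + (1924.23)(-14.85) = 1234916.67 cm³
ΣAȲ = (13300.00)(35.00) + (1924.23)(35.00) = 532847.89 cm³
X̄ = 1234916.67 / 15224.23 = 81.12 cm
Ȳ = 532847.89 / 15224.23 = 35.00 cm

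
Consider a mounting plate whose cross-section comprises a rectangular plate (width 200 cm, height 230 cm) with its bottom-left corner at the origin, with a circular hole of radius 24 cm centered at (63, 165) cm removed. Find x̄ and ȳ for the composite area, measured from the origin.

x̄ = 101.52 cm, ȳ = 112.95 cm

plate: A = 200 × 230 = 46000.00, centroid at (100.00, 115.00).
hole: A = −π·24² = -1809.56, centroid at (63.00, 165.00).
ΣA = 44190.44 cm², ΣAx̄ = 4485997.89 cm³, ΣAȳ = 4991423.03 cm³.
x̄ = 4485997.89/44190.44 = 101.52 cm; ȳ = 4991423.03/44190.44 = 112.95 cm.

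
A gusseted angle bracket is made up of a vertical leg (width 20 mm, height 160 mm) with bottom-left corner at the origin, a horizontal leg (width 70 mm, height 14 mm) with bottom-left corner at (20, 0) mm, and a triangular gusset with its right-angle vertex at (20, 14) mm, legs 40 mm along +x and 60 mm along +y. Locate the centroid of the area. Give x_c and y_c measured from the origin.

vertical leg: A = 20 × 160 = 3200.00, centroid at (10.00, 80.00).
horizontal leg: A = 70 × 14 = 980.00, centroid at (55.00, 7.00).
gusset: A = ½·40·60 = 1200.00, centroid at (33.33, 34.00).
ΣA = 5380.00 mm², ΣAx_c = 125900.00 mm³, ΣAy_c = 303660.00 mm³.
x_c = 125900.00/5380.00 = 23.40 mm; y_c = 303660.00/5380.00 = 56.44 mm.

x_c = 23.40 mm, y_c = 56.44 mm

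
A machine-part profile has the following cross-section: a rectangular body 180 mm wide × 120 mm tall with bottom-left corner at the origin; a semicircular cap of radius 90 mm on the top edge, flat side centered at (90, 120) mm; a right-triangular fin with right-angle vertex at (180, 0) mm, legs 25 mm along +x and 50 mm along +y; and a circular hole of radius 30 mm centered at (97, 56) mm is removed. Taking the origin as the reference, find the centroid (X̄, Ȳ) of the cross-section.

X̄ = 91.30 mm, Ȳ = 98.41 mm

Part | A | x̄ᵢ | ȳᵢ | A·x̄ᵢ | A·ȳᵢ
rectangular body | 21600.00 | 90.00 | 60.00 | 1944000.00 | 1296000.00
semicircular top | 12723.45 | 90.00 | 158.20 | 1145110.52 | 2012814.03
triangular fin | 625.00 | 188.33 | 16.67 | 117708.33 | 10416.67
hole | -2827.43 | 97.00 | 56.00 | -274261.04 | -158336.27
Σ | 32121.02 |  |  | 2932557.82 | 3160894.43
X̄ = 2932557.82 / 32121.02 = 91.30 mm
Ȳ = 3160894.43 / 32121.02 = 98.41 mm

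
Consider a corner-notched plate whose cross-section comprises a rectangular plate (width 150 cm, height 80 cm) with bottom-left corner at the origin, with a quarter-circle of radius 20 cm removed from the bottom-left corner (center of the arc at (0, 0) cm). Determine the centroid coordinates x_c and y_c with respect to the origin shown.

Part | A | x̄ᵢ | ȳᵢ | A·x̄ᵢ | A·ȳᵢ
plate | 12000.00 | 75.00 | 40.00 | 900000.00 | 480000.00
removed quarter-circle | -314.16 | 8.49 | 8.49 | -2666.67 | -2666.67
Σ | 11685.84 |  |  | 897333.33 | 477333.33
x_c = 897333.33 / 11685.84 = 76.79 cm
y_c = 477333.33 / 11685.84 = 40.85 cm

x_c = 76.79 cm, y_c = 40.85 cm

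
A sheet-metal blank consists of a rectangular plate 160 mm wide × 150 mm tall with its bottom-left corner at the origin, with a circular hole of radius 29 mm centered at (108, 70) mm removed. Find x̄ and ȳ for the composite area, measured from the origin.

x̄ = 76.54 mm, ȳ = 75.62 mm

Part | A | x̄ᵢ | ȳᵢ | A·x̄ᵢ | A·ȳᵢ
plate | 24000.00 | 80.00 | 75.00 | 1920000.00 | 1800000.00
hole | -2642.08 | 108.00 | 70.00 | -285344.58 | -184945.56
Σ | 21357.92 |  |  | 1634655.42 | 1615054.44
x̄ = 1634655.42 / 21357.92 = 76.54 mm
ȳ = 1615054.44 / 21357.92 = 75.62 mm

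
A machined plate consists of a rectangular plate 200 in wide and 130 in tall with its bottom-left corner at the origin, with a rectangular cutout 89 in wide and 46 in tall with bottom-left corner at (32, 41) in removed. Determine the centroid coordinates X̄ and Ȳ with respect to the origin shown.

X̄ = 104.39 in, Ȳ = 65.19 in

plate: A = 200 × 130 = 26000.00, centroid at (100.00, 65.00).
hole: A = −(89 × 46) = -4094.00, centroid at (76.50, 64.00).
ΣA = 21906.00 in²
ΣAX̄ = (26000.00)(100.00) + (-4094.00)(76.50) = 2286809.00 in³
ΣAȲ = (26000.00)(65.00) + (-4094.00)(64.00) = 1427984.00 in³
X̄ = 2286809.00 / 21906.00 = 104.39 in
Ȳ = 1427984.00 / 21906.00 = 65.19 in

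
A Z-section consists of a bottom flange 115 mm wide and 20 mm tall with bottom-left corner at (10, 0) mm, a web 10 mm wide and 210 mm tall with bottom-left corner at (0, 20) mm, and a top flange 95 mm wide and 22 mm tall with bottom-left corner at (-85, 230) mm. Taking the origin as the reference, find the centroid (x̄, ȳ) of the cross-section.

x̄ = 13.46 mm, ȳ = 121.60 mm

Part | A | x̄ᵢ | ȳᵢ | A·x̄ᵢ | A·ȳᵢ
bottom flange | 2300.00 | 67.50 | 10.00 | 155250.00 | 23000.00
web | 2100.00 | 5.00 | 125.00 | 10500.00 | 262500.00
top flange | 2090.00 | -37.50 | 241.00 | -78375.00 | 503690.00
Σ | 6490.00 |  |  | 87375.00 | 789190.00
x̄ = 87375.00 / 6490.00 = 13.46 mm
ȳ = 789190.00 / 6490.00 = 121.60 mm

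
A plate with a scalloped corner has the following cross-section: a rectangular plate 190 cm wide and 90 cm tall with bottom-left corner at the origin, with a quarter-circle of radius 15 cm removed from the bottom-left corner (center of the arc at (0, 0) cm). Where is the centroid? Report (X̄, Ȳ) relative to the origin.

Part | A | x̄ᵢ | ȳᵢ | A·x̄ᵢ | A·ȳᵢ
plate | 17100.00 | 95.00 | 45.00 | 1624500.00 | 769500.00
removed quarter-circle | -176.71 | 6.37 | 6.37 | -1125.00 | -1125.00
Σ | 16923.29 |  |  | 1623375.00 | 768375.00
X̄ = 1623375.00 / 16923.29 = 95.93 cm
Ȳ = 768375.00 / 16923.29 = 45.40 cm

X̄ = 95.93 cm, Ȳ = 45.40 cm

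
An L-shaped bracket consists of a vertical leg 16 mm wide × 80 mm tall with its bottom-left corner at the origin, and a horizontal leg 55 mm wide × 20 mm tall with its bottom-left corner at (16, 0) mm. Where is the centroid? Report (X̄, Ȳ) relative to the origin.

Part | A | x̄ᵢ | ȳᵢ | A·x̄ᵢ | A·ȳᵢ
vertical leg | 1280.00 | 8.00 | 40.00 | 10240.00 | 51200.00
horizontal leg | 1100.00 | 43.50 | 10.00 | 47850.00 | 11000.00
Σ | 2380.00 |  |  | 58090.00 | 62200.00
X̄ = 58090.00 / 2380.00 = 24.41 mm
Ȳ = 62200.00 / 2380.00 = 26.13 mm

X̄ = 24.41 mm, Ȳ = 26.13 mm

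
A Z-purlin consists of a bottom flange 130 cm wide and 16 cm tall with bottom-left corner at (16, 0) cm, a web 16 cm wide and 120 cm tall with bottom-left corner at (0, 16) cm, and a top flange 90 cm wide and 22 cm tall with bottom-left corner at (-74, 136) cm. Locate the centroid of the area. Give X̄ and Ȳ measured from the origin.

X̄ = 21.14 cm, Ȳ = 75.86 cm

Part | A | x̄ᵢ | ȳᵢ | A·x̄ᵢ | A·ȳᵢ
bottom flange | 2080.00 | 81.00 | 8.00 | 168480.00 | 16640.00
web | 1920.00 | 8.00 | 76.00 | 15360.00 | 145920.00
top flange | 1980.00 | -29.00 | 147.00 | -57420.00 | 291060.00
Σ | 5980.00 |  |  | 126420.00 | 453620.00
X̄ = 126420.00 / 5980.00 = 21.14 cm
Ȳ = 453620.00 / 5980.00 = 75.86 cm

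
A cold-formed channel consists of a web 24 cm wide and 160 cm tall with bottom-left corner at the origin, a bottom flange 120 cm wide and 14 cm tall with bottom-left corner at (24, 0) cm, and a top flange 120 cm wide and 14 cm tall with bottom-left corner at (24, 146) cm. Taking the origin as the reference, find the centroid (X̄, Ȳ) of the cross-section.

web: A = 24 × 160 = 3840.00, centroid at (12.00, 80.00).
bottom flange: A = 120 × 14 = 1680.00, centroid at (84.00, 7.00).
top flange: A = 120 × 14 = 1680.00, centroid at (84.00, 153.00).
ΣA = 7200.00 cm²
ΣAX̄ = (3840.00)(12.00) + (1680.00)(84.00) + (1680.00)(84.00) = 328320.00 cm³
ΣAȲ = (3840.00)(80.00) + (1680.00)(7.00) + (1680.00)(153.00) = 576000.00 cm³
X̄ = 328320.00 / 7200.00 = 45.60 cm
Ȳ = 576000.00 / 7200.00 = 80.00 cm

X̄ = 45.60 cm, Ȳ = 80.00 cm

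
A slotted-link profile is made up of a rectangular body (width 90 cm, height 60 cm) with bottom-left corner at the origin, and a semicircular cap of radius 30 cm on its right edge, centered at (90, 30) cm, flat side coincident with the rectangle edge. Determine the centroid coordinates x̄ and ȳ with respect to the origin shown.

rectangular body: A = 90 × 60 = 5400.00, centroid at (45.00, 30.00).
semicircular end: A = ½π·30² = 1413.72, centroid at (102.73, 30.00).
ΣA = 6813.72 cm²
ΣAx̄ = (5400.00)(45.00) + (1413.72)(102.73) = 388234.50 cm³
ΣAȳ = (5400.00)(30.00) + (1413.72)(30.00) = 204411.50 cm³
x̄ = 388234.50 / 6813.72 = 56.98 cm
ȳ = 204411.50 / 6813.72 = 30.00 cm

x̄ = 56.98 cm, ȳ = 30.00 cm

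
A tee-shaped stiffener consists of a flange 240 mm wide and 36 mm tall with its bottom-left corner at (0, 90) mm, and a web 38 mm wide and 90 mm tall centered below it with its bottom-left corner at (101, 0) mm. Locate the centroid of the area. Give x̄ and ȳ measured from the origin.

x̄ = 120.00 mm, ȳ = 90.13 mm

Part | A | x̄ᵢ | ȳᵢ | A·x̄ᵢ | A·ȳᵢ
web | 3420.00 | 120.00 | 45.00 | 410400.00 | 153900.00
flange | 8640.00 | 120.00 | 108.00 | 1036800.00 | 933120.00
Σ | 12060.00 |  |  | 1447200.00 | 1087020.00
x̄ = 1447200.00 / 12060.00 = 120.00 mm
ȳ = 1087020.00 / 12060.00 = 90.13 mm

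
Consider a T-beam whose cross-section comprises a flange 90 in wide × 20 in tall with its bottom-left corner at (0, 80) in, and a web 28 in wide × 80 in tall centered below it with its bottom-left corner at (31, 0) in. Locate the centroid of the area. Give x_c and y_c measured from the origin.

x_c = 45.00 in, y_c = 62.28 in

Part | A | x̄ᵢ | ȳᵢ | A·x̄ᵢ | A·ȳᵢ
web | 2240.00 | 45.00 | 40.00 | 100800.00 | 89600.00
flange | 1800.00 | 45.00 | 90.00 | 81000.00 | 162000.00
Σ | 4040.00 |  |  | 181800.00 | 251600.00
x_c = 181800.00 / 4040.00 = 45.00 in
y_c = 251600.00 / 4040.00 = 62.28 in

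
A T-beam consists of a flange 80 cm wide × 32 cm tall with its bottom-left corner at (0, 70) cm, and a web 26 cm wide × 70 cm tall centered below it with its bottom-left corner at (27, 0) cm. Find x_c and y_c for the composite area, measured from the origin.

web: A = 26 × 70 = 1820.00, centroid at (40.00, 35.00).
flange: A = 80 × 32 = 2560.00, centroid at (40.00, 86.00).
ΣA = 4380.00 cm², ΣAx_c = 175200.00 cm³, ΣAy_c = 283860.00 cm³.
x_c = 175200.00/4380.00 = 40.00 cm; y_c = 283860.00/4380.00 = 64.81 cm.

x_c = 40.00 cm, y_c = 64.81 cm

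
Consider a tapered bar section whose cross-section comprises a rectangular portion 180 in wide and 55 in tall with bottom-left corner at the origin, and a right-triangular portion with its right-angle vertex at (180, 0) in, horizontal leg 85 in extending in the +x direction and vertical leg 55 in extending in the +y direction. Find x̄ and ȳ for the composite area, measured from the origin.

x̄ = 112.60 in, ȳ = 25.75 in

rectangular portion: A = 180 × 55 = 9900.00, centroid at (90.00, 27.50).
triangular portion: A = ½·85·55 = 2337.50, centroid at (208.33, 18.33).
ΣA = 12237.50 in², ΣAx̄ = 1377979.17 in³, ΣAȳ = 315104.17 in³.
x̄ = 1377979.17/12237.50 = 112.60 in; ȳ = 315104.17/12237.50 = 25.75 in.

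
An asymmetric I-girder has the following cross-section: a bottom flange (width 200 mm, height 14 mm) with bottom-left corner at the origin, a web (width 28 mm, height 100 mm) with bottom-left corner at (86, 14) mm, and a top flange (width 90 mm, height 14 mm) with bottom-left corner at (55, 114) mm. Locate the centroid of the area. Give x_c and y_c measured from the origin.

x_c = 100.00 mm, y_c = 51.20 mm

Part | A | x̄ᵢ | ȳᵢ | A·x̄ᵢ | A·ȳᵢ
bottom flange | 2800.00 | 100.00 | 7.00 | 280000.00 | 19600.00
web | 2800.00 | 100.00 | 64.00 | 280000.00 | 179200.00
top flange | 1260.00 | 100.00 | 121.00 | 126000.00 | 152460.00
Σ | 6860.00 |  |  | 686000.00 | 351260.00
x_c = 686000.00 / 6860.00 = 100.00 mm
y_c = 351260.00 / 6860.00 = 51.20 mm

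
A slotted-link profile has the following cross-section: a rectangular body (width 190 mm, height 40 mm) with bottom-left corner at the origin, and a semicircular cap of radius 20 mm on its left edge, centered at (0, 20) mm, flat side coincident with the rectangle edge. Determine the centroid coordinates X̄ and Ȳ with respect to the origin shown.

X̄ = 87.10 mm, Ȳ = 20.00 mm

rectangular body: A = 190 × 40 = 7600.00, centroid at (95.00, 20.00).
semicircular end: A = ½π·20² = 628.32, centroid at (-8.49, 20.00).
ΣA = 8228.32 mm², ΣAX̄ = 716666.67 mm³, ΣAȲ = 164566.37 mm³.
X̄ = 716666.67/8228.32 = 87.10 mm; Ȳ = 164566.37/8228.32 = 20.00 mm.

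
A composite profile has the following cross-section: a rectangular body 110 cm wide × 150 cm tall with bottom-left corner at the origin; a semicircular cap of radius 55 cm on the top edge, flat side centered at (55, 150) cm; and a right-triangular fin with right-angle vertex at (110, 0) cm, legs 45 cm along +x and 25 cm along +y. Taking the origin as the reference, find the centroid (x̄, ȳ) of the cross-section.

rectangular body: A = 110 × 150 = 16500.00, centroid at (55.00, 75.00).
semicircular top: A = ½π·55² = 4751.66, centroid at (55.00, 173.34).
triangular fin: A = ½·45·25 = 562.50, centroid at (125.00, 8.33).
ΣA = 21814.16 cm², ΣAx̄ = 1239153.74 cm³, ΣAȳ = 2065853.00 cm³.
x̄ = 1239153.74/21814.16 = 56.81 cm; ȳ = 2065853.00/21814.16 = 94.70 cm.

x̄ = 56.81 cm, ȳ = 94.70 cm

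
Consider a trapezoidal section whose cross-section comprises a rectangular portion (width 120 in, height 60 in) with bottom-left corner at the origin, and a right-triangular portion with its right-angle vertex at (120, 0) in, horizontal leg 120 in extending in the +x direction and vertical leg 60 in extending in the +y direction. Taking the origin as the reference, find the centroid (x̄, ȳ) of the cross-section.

rectangular portion: A = 120 × 60 = 7200.00, centroid at (60.00, 30.00).
triangular portion: A = ½·120·60 = 3600.00, centroid at (160.00, 20.00).
ΣA = 10800.00 in², ΣAx̄ = 1008000.00 in³, ΣAȳ = 288000.00 in³.
x̄ = 1008000.00/10800.00 = 93.33 in; ȳ = 288000.00/10800.00 = 26.67 in.

x̄ = 93.33 in, ȳ = 26.67 in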